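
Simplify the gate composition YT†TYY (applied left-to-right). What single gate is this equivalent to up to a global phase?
Y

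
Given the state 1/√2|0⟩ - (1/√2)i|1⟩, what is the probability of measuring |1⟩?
1/2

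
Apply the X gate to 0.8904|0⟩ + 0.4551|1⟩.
0.4551|0⟩ + 0.8904|1⟩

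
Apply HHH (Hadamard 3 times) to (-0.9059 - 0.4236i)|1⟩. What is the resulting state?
(-0.6406 - 0.2995i)|0⟩ + (0.6406 + 0.2995i)|1⟩

H² = I, so H^3 = H: a single Hadamard. With (a, b) = (0, (-0.9059 - 0.4236i)), H gives ((a + b)/√2, (a − b)/√2) = ((-0.6406 - 0.2995i), (0.6406 + 0.2995i)).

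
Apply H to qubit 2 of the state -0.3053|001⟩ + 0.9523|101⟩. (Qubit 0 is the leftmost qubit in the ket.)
-0.2159|000⟩ + 0.2159|001⟩ + 0.6734|100⟩ - 0.6734|101⟩

H on qubit 2 mixes each pair of kets that differ only in qubit 2: amplitudes (a, b) of (|…0…⟩, |…1…⟩) become ((a + b)/√2, (a − b)/√2). Kets absent from the input have amplitude 0.
(|000⟩, |001⟩): (a, b) = (0, -0.3053) → (-0.2159, 0.2159)
(|100⟩, |101⟩): (a, b) = (0, 0.9523) → (0.6734, -0.6734)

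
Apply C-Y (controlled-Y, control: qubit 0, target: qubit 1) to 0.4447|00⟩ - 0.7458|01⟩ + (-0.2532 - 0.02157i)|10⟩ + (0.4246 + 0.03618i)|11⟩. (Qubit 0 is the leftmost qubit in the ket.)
0.4447|00⟩ - 0.7458|01⟩ + (0.03618 - 0.4246i)|10⟩ + (0.02157 - 0.2532i)|11⟩

C-Y leaves the control-|0⟩ kets |00⟩, |01⟩ unchanged and applies Y to qubit 1 on the control-|1⟩ pair (|10⟩, |11⟩).
Y = [[0, -i], [i, 0]].
With a = amp(|10⟩) = (-0.2532 - 0.02157i) and b = amp(|11⟩) = (0.4246 + 0.03618i):
new amp(|10⟩) = (-i)·b = (0.03618 - 0.4246i)
new amp(|11⟩) = (i)·a = (0.02157 - 0.2532i)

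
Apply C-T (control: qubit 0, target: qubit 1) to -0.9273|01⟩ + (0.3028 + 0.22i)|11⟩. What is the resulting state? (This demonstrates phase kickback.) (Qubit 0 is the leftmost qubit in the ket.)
-0.9273|01⟩ + (0.05855 + 0.3697i)|11⟩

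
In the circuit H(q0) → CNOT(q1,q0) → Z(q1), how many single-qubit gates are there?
2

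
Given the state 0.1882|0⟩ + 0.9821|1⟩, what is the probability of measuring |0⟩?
0.03542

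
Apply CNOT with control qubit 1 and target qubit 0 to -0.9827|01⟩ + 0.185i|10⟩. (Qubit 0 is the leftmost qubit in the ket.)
0.185i|10⟩ - 0.9827|11⟩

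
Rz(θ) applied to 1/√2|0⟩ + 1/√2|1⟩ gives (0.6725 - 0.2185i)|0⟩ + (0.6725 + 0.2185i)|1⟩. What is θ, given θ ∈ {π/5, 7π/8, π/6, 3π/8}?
π/5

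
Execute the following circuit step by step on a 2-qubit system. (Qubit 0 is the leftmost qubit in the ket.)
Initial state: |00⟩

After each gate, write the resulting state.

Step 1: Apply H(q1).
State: 1/√2|00⟩ + 1/√2|01⟩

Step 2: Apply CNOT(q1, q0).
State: 1/√2|00⟩ + 1/√2|11⟩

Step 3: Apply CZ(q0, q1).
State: 1/√2|00⟩ - 1/√2|11⟩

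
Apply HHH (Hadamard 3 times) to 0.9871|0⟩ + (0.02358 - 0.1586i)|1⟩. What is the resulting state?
(0.7147 - 0.1121i)|0⟩ + (0.6813 + 0.1121i)|1⟩

H² = I, so H^3 = H: a single Hadamard. With (a, b) = (0.9871, (0.02358 - 0.1586i)), H gives ((a + b)/√2, (a − b)/√2) = ((0.7147 - 0.1121i), (0.6813 + 0.1121i)).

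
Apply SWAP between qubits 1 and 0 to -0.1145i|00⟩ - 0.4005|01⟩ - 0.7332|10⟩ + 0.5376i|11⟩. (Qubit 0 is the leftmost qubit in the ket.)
-0.1145i|00⟩ - 0.7332|01⟩ - 0.4005|10⟩ + 0.5376i|11⟩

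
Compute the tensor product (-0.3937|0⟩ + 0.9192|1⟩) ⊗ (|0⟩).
-0.3937|00⟩ + 0.9192|10⟩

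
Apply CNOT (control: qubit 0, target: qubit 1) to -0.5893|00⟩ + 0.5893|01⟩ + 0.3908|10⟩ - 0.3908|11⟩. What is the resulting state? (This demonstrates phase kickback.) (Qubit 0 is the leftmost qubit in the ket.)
-0.5893|00⟩ + 0.5893|01⟩ - 0.3908|10⟩ + 0.3908|11⟩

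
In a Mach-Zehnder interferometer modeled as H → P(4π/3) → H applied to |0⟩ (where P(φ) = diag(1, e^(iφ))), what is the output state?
(0.25 - 0.433i)|0⟩ + (0.75 + 0.433i)|1⟩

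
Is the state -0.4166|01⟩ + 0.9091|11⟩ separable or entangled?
Separable

Writing the state as a|00⟩ + b|01⟩ + c|10⟩ + d|11⟩, it is a product state iff ad − bc = 0.
Here (a, b, c, d) = (0, -0.4166, 0, 0.9091): ad − bc = (0)(0.9091) − (-0.4166)(0) = 0, so the state is separable.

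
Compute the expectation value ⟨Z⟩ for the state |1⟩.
-1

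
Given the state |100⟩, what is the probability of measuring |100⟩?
1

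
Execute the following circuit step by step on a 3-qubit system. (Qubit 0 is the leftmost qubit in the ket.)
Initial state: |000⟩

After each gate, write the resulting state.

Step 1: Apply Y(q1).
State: i|010⟩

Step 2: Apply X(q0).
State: i|110⟩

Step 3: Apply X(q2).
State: i|111⟩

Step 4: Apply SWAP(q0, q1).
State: i|111⟩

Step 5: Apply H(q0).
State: (1/√2)i|011⟩ - (1/√2)i|111⟩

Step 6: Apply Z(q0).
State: (1/√2)i|011⟩ + (1/√2)i|111⟩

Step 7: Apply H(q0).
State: i|011⟩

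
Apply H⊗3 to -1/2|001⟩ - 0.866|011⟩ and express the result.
-0.483|000⟩ + 0.483|001⟩ + 0.1294|010⟩ - 0.1294|011⟩ - 0.483|100⟩ + 0.483|101⟩ + 0.1294|110⟩ - 0.1294|111⟩

H⊗3 gives amp(|y⟩) = (1/2√2) Σ_x (−1)^(x·y) amp(|x⟩), where x·y is the number of positions in which both x and y have a 1.
|000⟩: (-1/2 - 0.866)/(2√2) = -0.483
|001⟩: (1/2 + 0.866)/(2√2) = 0.483
|010⟩: (-1/2 + 0.866)/(2√2) = 0.1294
|011⟩: (1/2 - 0.866)/(2√2) = -0.1294
|100⟩: (-1/2 - 0.866)/(2√2) = -0.483
|101⟩: (1/2 + 0.866)/(2√2) = 0.483
|110⟩: (-1/2 + 0.866)/(2√2) = 0.1294
|111⟩: (1/2 - 0.866)/(2√2) = -0.1294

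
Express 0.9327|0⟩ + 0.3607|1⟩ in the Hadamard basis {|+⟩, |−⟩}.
0.9146|+⟩ + 0.4045|−⟩

With |ψ⟩ = α|0⟩ + β|1⟩, the Hadamard-basis coefficients are ⟨+|ψ⟩ = (α + β)/√2 and ⟨−|ψ⟩ = (α − β)/√2.
Here α = 0.9327, β = 0.3607: (α + β)/√2 = 0.9146, (α − β)/√2 = 0.4045.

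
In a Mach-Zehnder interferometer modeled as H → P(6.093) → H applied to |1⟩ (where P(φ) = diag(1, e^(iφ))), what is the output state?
(0.009015 + 0.09452i)|0⟩ + (0.991 - 0.09452i)|1⟩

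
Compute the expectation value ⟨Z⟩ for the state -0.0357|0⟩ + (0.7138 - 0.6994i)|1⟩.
-0.9974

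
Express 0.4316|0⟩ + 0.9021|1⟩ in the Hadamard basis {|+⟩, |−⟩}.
0.9431|+⟩ - 0.3327|−⟩

With |ψ⟩ = α|0⟩ + β|1⟩, the Hadamard-basis coefficients are ⟨+|ψ⟩ = (α + β)/√2 and ⟨−|ψ⟩ = (α − β)/√2.
Here α = 0.4316, β = 0.9021: (α + β)/√2 = 0.9431, (α − β)/√2 = -0.3327.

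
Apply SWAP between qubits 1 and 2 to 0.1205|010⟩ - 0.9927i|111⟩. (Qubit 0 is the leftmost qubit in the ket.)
0.1205|001⟩ - 0.9927i|111⟩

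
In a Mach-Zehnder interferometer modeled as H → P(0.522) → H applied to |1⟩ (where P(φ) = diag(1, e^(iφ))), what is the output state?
(0.06659 - 0.2493i)|0⟩ + (0.9334 + 0.2493i)|1⟩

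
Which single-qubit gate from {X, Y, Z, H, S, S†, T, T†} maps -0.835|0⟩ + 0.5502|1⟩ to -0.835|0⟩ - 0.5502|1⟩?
Z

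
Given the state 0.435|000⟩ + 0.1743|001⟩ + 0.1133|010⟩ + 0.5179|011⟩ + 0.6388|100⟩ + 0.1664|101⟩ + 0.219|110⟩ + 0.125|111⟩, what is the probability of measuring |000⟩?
0.1892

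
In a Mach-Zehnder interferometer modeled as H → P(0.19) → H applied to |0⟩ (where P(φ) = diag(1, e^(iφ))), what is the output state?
(0.991 + 0.09443i)|0⟩ + (0.008998 - 0.09443i)|1⟩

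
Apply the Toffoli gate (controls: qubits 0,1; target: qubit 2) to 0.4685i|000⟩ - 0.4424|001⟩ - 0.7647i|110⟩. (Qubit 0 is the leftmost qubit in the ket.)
0.4685i|000⟩ - 0.4424|001⟩ - 0.7647i|111⟩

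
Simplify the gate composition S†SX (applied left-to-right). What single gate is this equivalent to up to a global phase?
X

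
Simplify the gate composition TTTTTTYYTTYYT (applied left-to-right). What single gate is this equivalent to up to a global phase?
T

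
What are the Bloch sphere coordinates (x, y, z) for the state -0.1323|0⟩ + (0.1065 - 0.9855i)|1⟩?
(-0.02818, 0.2608, -0.965)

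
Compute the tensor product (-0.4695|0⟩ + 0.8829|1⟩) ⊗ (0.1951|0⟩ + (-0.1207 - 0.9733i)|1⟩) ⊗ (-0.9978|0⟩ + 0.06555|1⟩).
0.0914|000⟩ - 0.006004|001⟩ + (-0.05654 - 0.456i)|010⟩ + (0.003715 + 0.02995i)|011⟩ - 0.1719|100⟩ + 0.01129|101⟩ + (0.1063 + 0.8574i)|110⟩ + (-0.006985 - 0.05633i)|111⟩

amp(|b₁b₂…⟩) = product of the factor amplitudes for bits b₁, b₂, …; only kets whose every factor amplitude is nonzero survive.
|000⟩: (-0.4695)(0.1951)(-0.9978) = 0.0914
|001⟩: (-0.4695)(0.1951)(0.06555) = -0.006004
|010⟩: (-0.4695)(-0.1207 - 0.9733i)(-0.9978) = (-0.05654 - 0.456i)
|011⟩: (-0.4695)(-0.1207 - 0.9733i)(0.06555) = (0.003715 + 0.02995i)
|100⟩: (0.8829)(0.1951)(-0.9978) = -0.1719
|101⟩: (0.8829)(0.1951)(0.06555) = 0.01129
|110⟩: (0.8829)(-0.1207 - 0.9733i)(-0.9978) = (0.1063 + 0.8574i)
|111⟩: (0.8829)(-0.1207 - 0.9733i)(0.06555) = (-0.006985 - 0.05633i)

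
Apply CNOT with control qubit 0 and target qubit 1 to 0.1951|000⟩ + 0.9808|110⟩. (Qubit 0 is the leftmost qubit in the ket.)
0.1951|000⟩ + 0.9808|100⟩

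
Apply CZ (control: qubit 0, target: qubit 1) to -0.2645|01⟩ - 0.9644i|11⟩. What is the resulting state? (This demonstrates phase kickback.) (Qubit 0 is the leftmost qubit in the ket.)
-0.2645|01⟩ + 0.9644i|11⟩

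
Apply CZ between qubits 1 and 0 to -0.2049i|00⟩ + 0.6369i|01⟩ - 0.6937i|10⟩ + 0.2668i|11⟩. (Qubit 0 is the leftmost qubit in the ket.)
-0.2049i|00⟩ + 0.6369i|01⟩ - 0.6937i|10⟩ - 0.2668i|11⟩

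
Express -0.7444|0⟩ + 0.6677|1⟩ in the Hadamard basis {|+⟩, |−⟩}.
-0.05424|+⟩ - 0.9985|−⟩

With |ψ⟩ = α|0⟩ + β|1⟩, the Hadamard-basis coefficients are ⟨+|ψ⟩ = (α + β)/√2 and ⟨−|ψ⟩ = (α − β)/√2.
Here α = -0.7444, β = 0.6677: (α + β)/√2 = -0.05424, (α − β)/√2 = -0.9985.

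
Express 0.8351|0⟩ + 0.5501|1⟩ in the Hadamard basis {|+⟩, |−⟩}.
0.9795|+⟩ + 0.2015|−⟩

With |ψ⟩ = α|0⟩ + β|1⟩, the Hadamard-basis coefficients are ⟨+|ψ⟩ = (α + β)/√2 and ⟨−|ψ⟩ = (α − β)/√2.
Here α = 0.8351, β = 0.5501: (α + β)/√2 = 0.9795, (α − β)/√2 = 0.2015.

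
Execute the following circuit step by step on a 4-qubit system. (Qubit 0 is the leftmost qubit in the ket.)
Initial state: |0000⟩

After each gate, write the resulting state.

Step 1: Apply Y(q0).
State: i|1000⟩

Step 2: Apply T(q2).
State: i|1000⟩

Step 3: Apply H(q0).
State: (1/√2)i|0000⟩ - (1/√2)i|1000⟩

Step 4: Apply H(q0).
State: i|1000⟩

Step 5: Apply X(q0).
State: i|0000⟩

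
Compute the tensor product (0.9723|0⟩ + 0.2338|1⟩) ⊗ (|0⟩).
0.9723|00⟩ + 0.2338|10⟩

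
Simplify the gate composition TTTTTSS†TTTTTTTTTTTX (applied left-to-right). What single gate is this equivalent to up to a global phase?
X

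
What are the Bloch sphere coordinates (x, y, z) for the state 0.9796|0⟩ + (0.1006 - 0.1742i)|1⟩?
(0.1971, -0.3413, 0.9192)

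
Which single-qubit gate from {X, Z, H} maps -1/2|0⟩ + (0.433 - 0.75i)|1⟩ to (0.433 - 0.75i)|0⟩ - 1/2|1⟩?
X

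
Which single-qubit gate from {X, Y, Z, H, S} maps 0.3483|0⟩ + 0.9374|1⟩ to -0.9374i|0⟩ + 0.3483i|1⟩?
Y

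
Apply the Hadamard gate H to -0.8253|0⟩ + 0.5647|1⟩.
-0.1843|0⟩ - 0.9829|1⟩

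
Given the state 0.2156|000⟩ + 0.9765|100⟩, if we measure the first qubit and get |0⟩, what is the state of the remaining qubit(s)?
|00⟩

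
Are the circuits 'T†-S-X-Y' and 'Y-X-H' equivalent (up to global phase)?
No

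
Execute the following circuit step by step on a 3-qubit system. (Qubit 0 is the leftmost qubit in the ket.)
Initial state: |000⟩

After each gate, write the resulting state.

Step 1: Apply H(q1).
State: 1/√2|000⟩ + 1/√2|010⟩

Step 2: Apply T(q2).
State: 1/√2|000⟩ + 1/√2|010⟩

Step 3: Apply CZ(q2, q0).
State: 1/√2|000⟩ + 1/√2|010⟩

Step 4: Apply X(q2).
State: 1/√2|001⟩ + 1/√2|011⟩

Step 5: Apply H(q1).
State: |001⟩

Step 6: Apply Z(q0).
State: |001⟩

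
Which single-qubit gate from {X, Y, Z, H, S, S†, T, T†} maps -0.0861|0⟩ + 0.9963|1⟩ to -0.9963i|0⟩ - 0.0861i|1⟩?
Y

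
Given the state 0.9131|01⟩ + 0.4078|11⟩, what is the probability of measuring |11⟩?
0.1663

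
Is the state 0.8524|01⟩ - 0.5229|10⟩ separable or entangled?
Entangled

Writing the state as a|00⟩ + b|01⟩ + c|10⟩ + d|11⟩, it is a product state iff ad − bc = 0.
Here (a, b, c, d) = (0, 0.8524, -0.5229, 0): ad − bc = (0)(0) − (0.8524)(-0.5229) = 0.4457 ≠ 0, so the state is entangled.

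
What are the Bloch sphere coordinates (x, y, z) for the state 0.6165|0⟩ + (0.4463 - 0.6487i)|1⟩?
(0.5503, -0.7998, -0.2399)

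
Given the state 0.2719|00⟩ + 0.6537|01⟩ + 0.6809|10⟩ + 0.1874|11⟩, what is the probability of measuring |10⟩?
0.4636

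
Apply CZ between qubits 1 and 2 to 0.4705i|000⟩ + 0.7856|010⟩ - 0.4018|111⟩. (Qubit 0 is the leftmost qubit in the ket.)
0.4705i|000⟩ + 0.7856|010⟩ + 0.4018|111⟩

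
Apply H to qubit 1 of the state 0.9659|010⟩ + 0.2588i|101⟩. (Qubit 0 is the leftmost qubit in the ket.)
0.683|000⟩ - 0.683|010⟩ + 0.183i|101⟩ + 0.183i|111⟩

H on qubit 1 mixes each pair of kets that differ only in qubit 1: amplitudes (a, b) of (|…0…⟩, |…1…⟩) become ((a + b)/√2, (a − b)/√2). Kets absent from the input have amplitude 0.
(|000⟩, |010⟩): (a, b) = (0, 0.9659) → (0.683, -0.683)
(|101⟩, |111⟩): (a, b) = (0.2588i, 0) → (0.183i, 0.183i)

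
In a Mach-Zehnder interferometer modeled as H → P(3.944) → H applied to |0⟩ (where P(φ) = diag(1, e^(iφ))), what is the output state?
(0.1525 - 0.3595i)|0⟩ + (0.8475 + 0.3595i)|1⟩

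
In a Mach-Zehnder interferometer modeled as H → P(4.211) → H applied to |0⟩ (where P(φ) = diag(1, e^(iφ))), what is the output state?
(0.2597 - 0.4385i)|0⟩ + (0.7403 + 0.4385i)|1⟩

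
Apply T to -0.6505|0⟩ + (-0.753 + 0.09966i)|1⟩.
-0.6505|0⟩ + (-0.6029 - 0.462i)|1⟩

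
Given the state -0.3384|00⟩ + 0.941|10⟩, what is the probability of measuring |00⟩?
0.1145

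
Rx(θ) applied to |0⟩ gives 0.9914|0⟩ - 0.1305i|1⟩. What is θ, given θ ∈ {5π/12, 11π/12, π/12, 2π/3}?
π/12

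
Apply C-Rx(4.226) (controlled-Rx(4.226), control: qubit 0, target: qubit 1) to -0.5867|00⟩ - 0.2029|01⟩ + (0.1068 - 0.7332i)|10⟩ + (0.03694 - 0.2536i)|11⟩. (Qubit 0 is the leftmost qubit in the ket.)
-0.5867|00⟩ - 0.2029|01⟩ + (-0.2723 + 0.3467i)|10⟩ + (-0.6471 + 0.03938i)|11⟩

C-Rx(4.226) leaves the control-|0⟩ kets |00⟩, |01⟩ unchanged and applies Rx(4.226) to qubit 1 on the control-|1⟩ pair (|10⟩, |11⟩).
Rx(4.226) = [[cos(θ/2), −i·sin(θ/2)], [−i·sin(θ/2), cos(θ/2)]]; θ = 4.226, cos(θ/2) ≈ -0.516025, sin(θ/2) ≈ 0.856574.
With a = amp(|10⟩) = (0.1068 - 0.7332i) and b = amp(|11⟩) = (0.03694 - 0.2536i):
new amp(|10⟩) = (-0.516025)·a + (-0.856574i)·b = (-0.2723 + 0.3467i)
new amp(|11⟩) = (-0.856574i)·a + (-0.516025)·b = (-0.6471 + 0.03938i)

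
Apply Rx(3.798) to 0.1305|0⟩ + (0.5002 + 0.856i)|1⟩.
(0.7682 - 0.4735i)|0⟩ + (-0.1612 - 0.3995i)|1⟩

Rx(3.798) = [[cos(θ/2), −i·sin(θ/2)], [−i·sin(θ/2), cos(θ/2)]]; θ = 3.798, cos(θ/2) ≈ -0.322343, sin(θ/2) ≈ 0.946623.
With a = amp(|0⟩) = 0.1305 and b = amp(|1⟩) = (0.5002 + 0.856i):
new amp(|0⟩) = (-0.322343)·a + (-0.946623i)·b = (0.7682 - 0.4735i)
new amp(|1⟩) = (-0.946623i)·a + (-0.322343)·b = (-0.1612 - 0.3995i)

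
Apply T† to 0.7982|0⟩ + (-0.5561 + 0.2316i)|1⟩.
0.7982|0⟩ + (-0.2295 + 0.557i)|1⟩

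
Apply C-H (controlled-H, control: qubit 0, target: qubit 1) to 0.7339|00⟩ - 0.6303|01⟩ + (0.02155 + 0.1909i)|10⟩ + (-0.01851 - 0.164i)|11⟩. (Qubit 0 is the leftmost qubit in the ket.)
0.7339|00⟩ - 0.6303|01⟩ + (0.00215 + 0.01902i)|10⟩ + (0.02833 + 0.251i)|11⟩

C-H leaves the control-|0⟩ kets |00⟩, |01⟩ unchanged and applies H to qubit 1 on the control-|1⟩ pair (|10⟩, |11⟩).
H = [[1/√2, 1/√2], [1/√2, -1/√2]].
With a = amp(|10⟩) = (0.02155 + 0.1909i) and b = amp(|11⟩) = (-0.01851 - 0.164i):
new amp(|10⟩) = (1/√2)·a + (1/√2)·b = (0.00215 + 0.01902i)
new amp(|11⟩) = (1/√2)·a + (-1/√2)·b = (0.02833 + 0.251i)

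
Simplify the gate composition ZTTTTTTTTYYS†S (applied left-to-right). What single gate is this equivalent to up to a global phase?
Z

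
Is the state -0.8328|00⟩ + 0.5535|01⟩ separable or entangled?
Separable

Writing the state as a|00⟩ + b|01⟩ + c|10⟩ + d|11⟩, it is a product state iff ad − bc = 0.
Here (a, b, c, d) = (-0.8328, 0.5535, 0, 0): ad − bc = (-0.8328)(0) − (0.5535)(0) = 0, so the state is separable.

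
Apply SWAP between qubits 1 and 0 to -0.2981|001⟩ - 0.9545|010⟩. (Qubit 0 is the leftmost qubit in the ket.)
-0.2981|001⟩ - 0.9545|100⟩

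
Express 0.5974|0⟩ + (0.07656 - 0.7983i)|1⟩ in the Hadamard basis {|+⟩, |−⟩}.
(0.4766 - 0.5645i)|+⟩ + (0.3683 + 0.5645i)|−⟩

With |ψ⟩ = α|0⟩ + β|1⟩, the Hadamard-basis coefficients are ⟨+|ψ⟩ = (α + β)/√2 and ⟨−|ψ⟩ = (α − β)/√2.
Here α = 0.5974, β = (0.07656 - 0.7983i): (α + β)/√2 = (0.4766 - 0.5645i), (α − β)/√2 = (0.3683 + 0.5645i).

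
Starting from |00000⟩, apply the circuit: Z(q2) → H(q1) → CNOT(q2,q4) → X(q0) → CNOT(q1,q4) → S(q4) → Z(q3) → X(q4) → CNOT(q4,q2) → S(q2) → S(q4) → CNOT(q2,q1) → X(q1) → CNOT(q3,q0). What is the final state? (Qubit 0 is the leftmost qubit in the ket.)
(1/√2)i|10000⟩ - 1/√2|10101⟩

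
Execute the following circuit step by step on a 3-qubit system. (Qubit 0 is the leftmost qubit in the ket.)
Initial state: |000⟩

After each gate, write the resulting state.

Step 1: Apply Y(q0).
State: i|100⟩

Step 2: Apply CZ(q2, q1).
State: i|100⟩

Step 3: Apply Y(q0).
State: |000⟩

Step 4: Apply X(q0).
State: |100⟩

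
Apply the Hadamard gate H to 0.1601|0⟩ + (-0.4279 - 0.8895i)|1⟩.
(-0.1894 - 0.629i)|0⟩ + (0.4158 + 0.629i)|1⟩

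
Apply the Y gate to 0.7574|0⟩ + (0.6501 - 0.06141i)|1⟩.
(-0.06141 - 0.6501i)|0⟩ + 0.7574i|1⟩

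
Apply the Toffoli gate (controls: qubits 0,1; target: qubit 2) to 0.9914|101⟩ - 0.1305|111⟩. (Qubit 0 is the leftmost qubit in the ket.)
0.9914|101⟩ - 0.1305|110⟩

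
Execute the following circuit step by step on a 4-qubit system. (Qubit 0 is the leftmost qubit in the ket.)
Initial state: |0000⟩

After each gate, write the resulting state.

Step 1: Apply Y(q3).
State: i|0001⟩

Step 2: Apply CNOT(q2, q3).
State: i|0001⟩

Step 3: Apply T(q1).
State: i|0001⟩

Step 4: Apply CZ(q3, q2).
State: i|0001⟩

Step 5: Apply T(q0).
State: i|0001⟩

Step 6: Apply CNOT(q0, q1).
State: i|0001⟩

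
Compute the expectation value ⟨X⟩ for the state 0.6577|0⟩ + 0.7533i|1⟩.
0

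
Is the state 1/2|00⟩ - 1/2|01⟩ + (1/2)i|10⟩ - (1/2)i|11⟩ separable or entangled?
Separable

Writing the state as a|00⟩ + b|01⟩ + c|10⟩ + d|11⟩, it is a product state iff ad − bc = 0.
Here (a, b, c, d) = (1/2, -1/2, (1/2)i, -(1/2)i): ad − bc = (1/2)(-(1/2)i) − (-1/2)((1/2)i) = 0, so the state is separable.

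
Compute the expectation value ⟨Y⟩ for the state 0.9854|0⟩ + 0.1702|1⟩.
0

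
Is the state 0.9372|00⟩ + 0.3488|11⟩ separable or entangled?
Entangled

Writing the state as a|00⟩ + b|01⟩ + c|10⟩ + d|11⟩, it is a product state iff ad − bc = 0.
Here (a, b, c, d) = (0.9372, 0, 0, 0.3488): ad − bc = (0.9372)(0.3488) − (0)(0) = 0.3269 ≠ 0, so the state is entangled.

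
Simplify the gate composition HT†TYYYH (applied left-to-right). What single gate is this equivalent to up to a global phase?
Y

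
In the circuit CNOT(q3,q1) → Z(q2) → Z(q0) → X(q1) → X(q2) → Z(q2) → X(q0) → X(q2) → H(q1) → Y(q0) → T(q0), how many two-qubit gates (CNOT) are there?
1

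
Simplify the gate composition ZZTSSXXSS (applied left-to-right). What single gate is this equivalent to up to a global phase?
T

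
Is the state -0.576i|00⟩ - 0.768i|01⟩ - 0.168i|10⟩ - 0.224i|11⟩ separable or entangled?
Separable

Writing the state as a|00⟩ + b|01⟩ + c|10⟩ + d|11⟩, it is a product state iff ad − bc = 0.
Here (a, b, c, d) = (-0.576i, -0.768i, -0.168i, -0.224i): ad − bc = (-0.576i)(-0.224i) − (-0.768i)(-0.168i) = 0, so the state is separable.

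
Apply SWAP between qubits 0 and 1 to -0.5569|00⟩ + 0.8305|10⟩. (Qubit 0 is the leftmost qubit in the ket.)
-0.5569|00⟩ + 0.8305|01⟩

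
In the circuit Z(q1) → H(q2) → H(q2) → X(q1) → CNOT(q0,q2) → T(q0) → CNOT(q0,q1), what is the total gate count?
7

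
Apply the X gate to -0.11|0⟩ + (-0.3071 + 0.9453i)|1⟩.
(-0.3071 + 0.9453i)|0⟩ - 0.11|1⟩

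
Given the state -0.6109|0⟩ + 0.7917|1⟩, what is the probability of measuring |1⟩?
0.6268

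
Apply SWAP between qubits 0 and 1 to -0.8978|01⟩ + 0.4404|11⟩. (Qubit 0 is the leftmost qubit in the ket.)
-0.8978|10⟩ + 0.4404|11⟩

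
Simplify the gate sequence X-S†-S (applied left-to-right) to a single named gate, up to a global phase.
X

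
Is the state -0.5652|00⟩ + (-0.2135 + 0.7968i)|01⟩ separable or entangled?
Separable

Writing the state as a|00⟩ + b|01⟩ + c|10⟩ + d|11⟩, it is a product state iff ad − bc = 0.
Here (a, b, c, d) = (-0.5652, (-0.2135 + 0.7968i), 0, 0): ad − bc = (-0.5652)(0) − (-0.2135 + 0.7968i)(0) = 0, so the state is separable.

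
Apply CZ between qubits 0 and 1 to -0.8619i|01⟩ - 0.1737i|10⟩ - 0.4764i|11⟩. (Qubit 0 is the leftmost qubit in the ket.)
-0.8619i|01⟩ - 0.1737i|10⟩ + 0.4764i|11⟩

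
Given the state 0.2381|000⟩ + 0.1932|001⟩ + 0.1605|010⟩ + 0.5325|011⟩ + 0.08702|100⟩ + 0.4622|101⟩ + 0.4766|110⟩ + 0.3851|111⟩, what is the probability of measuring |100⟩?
0.007572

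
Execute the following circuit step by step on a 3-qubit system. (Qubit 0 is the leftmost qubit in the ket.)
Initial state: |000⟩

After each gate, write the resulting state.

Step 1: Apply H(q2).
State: 1/√2|000⟩ + 1/√2|001⟩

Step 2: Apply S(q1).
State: 1/√2|000⟩ + 1/√2|001⟩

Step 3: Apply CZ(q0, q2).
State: 1/√2|000⟩ + 1/√2|001⟩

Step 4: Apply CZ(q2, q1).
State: 1/√2|000⟩ + 1/√2|001⟩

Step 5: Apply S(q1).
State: 1/√2|000⟩ + 1/√2|001⟩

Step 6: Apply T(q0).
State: 1/√2|000⟩ + 1/√2|001⟩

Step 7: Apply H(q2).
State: |000⟩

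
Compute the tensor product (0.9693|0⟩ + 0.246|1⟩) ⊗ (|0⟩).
0.9693|00⟩ + 0.246|10⟩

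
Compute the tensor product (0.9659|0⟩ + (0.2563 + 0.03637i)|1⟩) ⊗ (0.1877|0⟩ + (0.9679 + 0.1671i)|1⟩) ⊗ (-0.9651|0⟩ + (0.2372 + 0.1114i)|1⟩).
-0.175|000⟩ + (0.043 + 0.0202i)|001⟩ + (-0.9023 - 0.1558i)|010⟩ + (0.2038 + 0.1424i)|011⟩ + (-0.04643 - 0.006588i)|100⟩ + (0.01065 + 0.006978i)|101⟩ + (-0.2335 - 0.07531i)|110⟩ + (0.04871 + 0.04547i)|111⟩

amp(|b₁b₂…⟩) = product of the factor amplitudes for bits b₁, b₂, …; only kets whose every factor amplitude is nonzero survive.
|000⟩: (0.9659)(0.1877)(-0.9651) = -0.175
|001⟩: (0.9659)(0.1877)(0.2372 + 0.1114i) = (0.043 + 0.0202i)
|010⟩: (0.9659)(0.9679 + 0.1671i)(-0.9651) = (-0.9023 - 0.1558i)
|011⟩: (0.9659)(0.9679 + 0.1671i)(0.2372 + 0.1114i) = (0.2038 + 0.1424i)
|100⟩: (0.2563 + 0.03637i)(0.1877)(-0.9651) = (-0.04643 - 0.006588i)
|101⟩: (0.2563 + 0.03637i)(0.1877)(0.2372 + 0.1114i) = (0.01065 + 0.006978i)
|110⟩: (0.2563 + 0.03637i)(0.9679 + 0.1671i)(-0.9651) = (-0.2335 - 0.07531i)
|111⟩: (0.2563 + 0.03637i)(0.9679 + 0.1671i)(0.2372 + 0.1114i) = (0.04871 + 0.04547i)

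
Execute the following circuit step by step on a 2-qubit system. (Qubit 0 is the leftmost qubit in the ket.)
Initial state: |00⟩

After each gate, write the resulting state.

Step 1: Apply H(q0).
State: 1/√2|00⟩ + 1/√2|10⟩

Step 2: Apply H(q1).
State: 1/2|00⟩ + 1/2|01⟩ + 1/2|10⟩ + 1/2|11⟩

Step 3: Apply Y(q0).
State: -(1/2)i|00⟩ - (1/2)i|01⟩ + (1/2)i|10⟩ + (1/2)i|11⟩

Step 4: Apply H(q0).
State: -(1/√2)i|10⟩ - (1/√2)i|11⟩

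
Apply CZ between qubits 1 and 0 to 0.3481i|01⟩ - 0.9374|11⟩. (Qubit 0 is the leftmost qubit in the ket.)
0.3481i|01⟩ + 0.9374|11⟩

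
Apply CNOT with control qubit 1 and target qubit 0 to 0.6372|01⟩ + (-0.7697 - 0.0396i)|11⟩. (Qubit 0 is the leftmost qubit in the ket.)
(-0.7697 - 0.0396i)|01⟩ + 0.6372|11⟩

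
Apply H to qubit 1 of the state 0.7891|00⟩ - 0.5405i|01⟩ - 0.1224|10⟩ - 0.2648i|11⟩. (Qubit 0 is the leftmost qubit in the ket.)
(0.558 - 0.3822i)|00⟩ + (0.558 + 0.3822i)|01⟩ + (-0.08655 - 0.1872i)|10⟩ + (-0.08655 + 0.1872i)|11⟩

H on qubit 1 mixes each pair of kets that differ only in qubit 1: amplitudes (a, b) of (|…0…⟩, |…1…⟩) become ((a + b)/√2, (a − b)/√2). Kets absent from the input have amplitude 0.
(|00⟩, |01⟩): (a, b) = (0.7891, -0.5405i) → ((0.558 - 0.3822i), (0.558 + 0.3822i))
(|10⟩, |11⟩): (a, b) = (-0.1224, -0.2648i) → ((-0.08655 - 0.1872i), (-0.08655 + 0.1872i))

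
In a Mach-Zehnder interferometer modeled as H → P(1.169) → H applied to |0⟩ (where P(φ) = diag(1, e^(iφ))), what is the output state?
(0.6955 + 0.4602i)|0⟩ + (0.3045 - 0.4602i)|1⟩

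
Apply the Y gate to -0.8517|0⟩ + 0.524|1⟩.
-0.524i|0⟩ - 0.8517i|1⟩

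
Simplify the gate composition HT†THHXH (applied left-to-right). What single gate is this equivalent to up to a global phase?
Z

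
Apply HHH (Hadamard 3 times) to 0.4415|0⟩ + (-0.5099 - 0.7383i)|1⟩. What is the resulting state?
(-0.04837 - 0.5221i)|0⟩ + (0.6727 + 0.5221i)|1⟩

H² = I, so H^3 = H: a single Hadamard. With (a, b) = (0.4415, (-0.5099 - 0.7383i)), H gives ((a + b)/√2, (a − b)/√2) = ((-0.04837 - 0.5221i), (0.6727 + 0.5221i)).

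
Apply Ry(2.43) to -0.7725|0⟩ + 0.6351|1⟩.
-0.8644|0⟩ - 0.5029|1⟩

Ry(2.43) = [[cos(θ/2), −sin(θ/2)], [sin(θ/2), cos(θ/2)]]; θ = 2.43, cos(θ/2) ≈ 0.348337, sin(θ/2) ≈ 0.937369.
With a = amp(|0⟩) = -0.7725 and b = amp(|1⟩) = 0.6351:
new amp(|0⟩) = (0.348337)·a + (-0.937369)·b = -0.8644
new amp(|1⟩) = (0.937369)·a + (0.348337)·b = -0.5029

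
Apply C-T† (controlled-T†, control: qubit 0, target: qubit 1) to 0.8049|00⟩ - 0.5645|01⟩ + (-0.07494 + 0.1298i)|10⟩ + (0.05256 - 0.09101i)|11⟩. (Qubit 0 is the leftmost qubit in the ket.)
0.8049|00⟩ - 0.5645|01⟩ + (-0.07494 + 0.1298i)|10⟩ + (-0.02719 - 0.1015i)|11⟩

C-T† leaves the control-|0⟩ kets |00⟩, |01⟩ unchanged and applies T† to qubit 1 on the control-|1⟩ pair (|10⟩, |11⟩).
T† = [[1, 0], [0, (1/√2 - (1/√2)i)]].
With a = amp(|10⟩) = (-0.07494 + 0.1298i) and b = amp(|11⟩) = (0.05256 - 0.09101i):
new amp(|10⟩) = (1)·a = (-0.07494 + 0.1298i)
new amp(|11⟩) = (1/√2 - (1/√2)i)·b = (-0.02719 - 0.1015i)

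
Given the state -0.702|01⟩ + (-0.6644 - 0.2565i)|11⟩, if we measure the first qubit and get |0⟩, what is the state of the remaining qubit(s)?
-|1⟩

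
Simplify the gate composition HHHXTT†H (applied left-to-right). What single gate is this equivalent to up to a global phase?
Z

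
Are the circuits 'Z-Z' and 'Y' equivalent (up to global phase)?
No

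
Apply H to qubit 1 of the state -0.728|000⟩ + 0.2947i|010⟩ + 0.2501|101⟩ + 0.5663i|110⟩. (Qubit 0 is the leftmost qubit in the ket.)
(-0.5148 + 0.2084i)|000⟩ + (-0.5148 - 0.2084i)|010⟩ + 0.4004i|100⟩ + 0.1768|101⟩ - 0.4004i|110⟩ + 0.1768|111⟩

H on qubit 1 mixes each pair of kets that differ only in qubit 1: amplitudes (a, b) of (|…0…⟩, |…1…⟩) become ((a + b)/√2, (a − b)/√2). Kets absent from the input have amplitude 0.
(|000⟩, |010⟩): (a, b) = (-0.728, 0.2947i) → ((-0.5148 + 0.2084i), (-0.5148 - 0.2084i))
(|100⟩, |110⟩): (a, b) = (0, 0.5663i) → (0.4004i, -0.4004i)
(|101⟩, |111⟩): (a, b) = (0.2501, 0) → (0.1768, 0.1768)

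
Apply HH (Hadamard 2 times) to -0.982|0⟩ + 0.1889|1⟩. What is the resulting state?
-0.982|0⟩ + 0.1889|1⟩

H² = I, so an even number of Hadamards cancels: H^2 = I and the state is unchanged.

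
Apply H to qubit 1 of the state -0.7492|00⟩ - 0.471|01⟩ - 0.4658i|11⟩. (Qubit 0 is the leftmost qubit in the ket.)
-0.8628|00⟩ - 0.1967|01⟩ - 0.3294i|10⟩ + 0.3294i|11⟩

H on qubit 1 mixes each pair of kets that differ only in qubit 1: amplitudes (a, b) of (|…0…⟩, |…1…⟩) become ((a + b)/√2, (a − b)/√2). Kets absent from the input have amplitude 0.
(|00⟩, |01⟩): (a, b) = (-0.7492, -0.471) → (-0.8628, -0.1967)
(|10⟩, |11⟩): (a, b) = (0, -0.4658i) → (-0.3294i, 0.3294i)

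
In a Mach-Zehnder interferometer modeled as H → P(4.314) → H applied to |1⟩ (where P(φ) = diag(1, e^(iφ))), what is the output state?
(0.694 + 0.4608i)|0⟩ + (0.306 - 0.4608i)|1⟩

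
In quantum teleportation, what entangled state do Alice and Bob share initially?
Bell state |Φ+⟩ = (|00⟩ + |11⟩)/√2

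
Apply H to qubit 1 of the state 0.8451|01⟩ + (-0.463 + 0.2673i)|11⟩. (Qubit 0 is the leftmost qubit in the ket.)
0.5976|00⟩ - 0.5976|01⟩ + (-0.3274 + 0.189i)|10⟩ + (0.3274 - 0.189i)|11⟩

H on qubit 1 mixes each pair of kets that differ only in qubit 1: amplitudes (a, b) of (|…0…⟩, |…1…⟩) become ((a + b)/√2, (a − b)/√2). Kets absent from the input have amplitude 0.
(|00⟩, |01⟩): (a, b) = (0, 0.8451) → (0.5976, -0.5976)
(|10⟩, |11⟩): (a, b) = (0, (-0.463 + 0.2673i)) → ((-0.3274 + 0.189i), (0.3274 - 0.189i))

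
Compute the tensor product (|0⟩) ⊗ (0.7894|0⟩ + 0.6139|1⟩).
0.7894|00⟩ + 0.6139|01⟩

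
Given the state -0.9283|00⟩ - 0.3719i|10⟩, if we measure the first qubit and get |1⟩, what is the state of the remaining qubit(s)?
-i|0⟩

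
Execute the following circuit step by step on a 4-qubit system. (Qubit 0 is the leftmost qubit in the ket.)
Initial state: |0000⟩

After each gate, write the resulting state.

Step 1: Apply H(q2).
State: 1/√2|0000⟩ + 1/√2|0010⟩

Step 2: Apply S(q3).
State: 1/√2|0000⟩ + 1/√2|0010⟩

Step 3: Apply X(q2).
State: 1/√2|0000⟩ + 1/√2|0010⟩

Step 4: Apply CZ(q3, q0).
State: 1/√2|0000⟩ + 1/√2|0010⟩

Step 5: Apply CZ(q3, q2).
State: 1/√2|0000⟩ + 1/√2|0010⟩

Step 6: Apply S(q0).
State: 1/√2|0000⟩ + 1/√2|0010⟩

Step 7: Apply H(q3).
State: 1/2|0000⟩ + 1/2|0001⟩ + 1/2|0010⟩ + 1/2|0011⟩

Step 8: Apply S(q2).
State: 1/2|0000⟩ + 1/2|0001⟩ + (1/2)i|0010⟩ + (1/2)i|0011⟩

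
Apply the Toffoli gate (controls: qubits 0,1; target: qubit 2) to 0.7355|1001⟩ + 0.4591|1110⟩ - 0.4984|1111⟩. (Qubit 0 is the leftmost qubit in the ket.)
0.7355|1001⟩ + 0.4591|1100⟩ - 0.4984|1101⟩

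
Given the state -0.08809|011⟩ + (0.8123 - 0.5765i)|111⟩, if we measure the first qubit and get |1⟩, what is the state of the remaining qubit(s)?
(0.8155 - 0.5788i)|11⟩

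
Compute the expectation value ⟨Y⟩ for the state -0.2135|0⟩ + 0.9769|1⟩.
0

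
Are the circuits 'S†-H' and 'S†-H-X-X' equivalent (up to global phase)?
Yes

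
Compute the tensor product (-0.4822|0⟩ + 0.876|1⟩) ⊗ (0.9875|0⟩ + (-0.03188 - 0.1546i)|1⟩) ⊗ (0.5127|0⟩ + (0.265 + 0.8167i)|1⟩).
-0.2441|000⟩ + (-0.1262 - 0.3889i)|001⟩ + (0.007881 + 0.03822i)|010⟩ + (-0.05681 + 0.03231i)|011⟩ + 0.4435|100⟩ + (0.2292 + 0.7065i)|101⟩ + (-0.01432 - 0.06943i)|110⟩ + (0.1032 - 0.0587i)|111⟩

amp(|b₁b₂…⟩) = product of the factor amplitudes for bits b₁, b₂, …; only kets whose every factor amplitude is nonzero survive.
|000⟩: (-0.4822)(0.9875)(0.5127) = -0.2441
|001⟩: (-0.4822)(0.9875)(0.265 + 0.8167i) = (-0.1262 - 0.3889i)
|010⟩: (-0.4822)(-0.03188 - 0.1546i)(0.5127) = (0.007881 + 0.03822i)
|011⟩: (-0.4822)(-0.03188 - 0.1546i)(0.265 + 0.8167i) = (-0.05681 + 0.03231i)
|100⟩: (0.876)(0.9875)(0.5127) = 0.4435
|101⟩: (0.876)(0.9875)(0.265 + 0.8167i) = (0.2292 + 0.7065i)
|110⟩: (0.876)(-0.03188 - 0.1546i)(0.5127) = (-0.01432 - 0.06943i)
|111⟩: (0.876)(-0.03188 - 0.1546i)(0.265 + 0.8167i) = (0.1032 - 0.0587i)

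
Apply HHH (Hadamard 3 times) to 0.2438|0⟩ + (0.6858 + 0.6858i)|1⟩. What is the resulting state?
(0.6573 + 0.4849i)|0⟩ + (-0.3125 - 0.4849i)|1⟩

H² = I, so H^3 = H: a single Hadamard. With (a, b) = (0.2438, (0.6858 + 0.6858i)), H gives ((a + b)/√2, (a − b)/√2) = ((0.6573 + 0.4849i), (-0.3125 - 0.4849i)).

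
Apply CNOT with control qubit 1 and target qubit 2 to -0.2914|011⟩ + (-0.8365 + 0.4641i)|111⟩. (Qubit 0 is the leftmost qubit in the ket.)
-0.2914|010⟩ + (-0.8365 + 0.4641i)|110⟩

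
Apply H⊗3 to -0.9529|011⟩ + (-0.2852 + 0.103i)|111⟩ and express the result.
(-0.4377 + 0.03642i)|000⟩ + (0.4377 - 0.03642i)|001⟩ + (0.4377 - 0.03642i)|010⟩ + (-0.4377 + 0.03642i)|011⟩ + (-0.2361 - 0.03642i)|100⟩ + (0.2361 + 0.03642i)|101⟩ + (0.2361 + 0.03642i)|110⟩ + (-0.2361 - 0.03642i)|111⟩

H⊗3 gives amp(|y⟩) = (1/2√2) Σ_x (−1)^(x·y) amp(|x⟩), where x·y is the number of positions in which both x and y have a 1.
|000⟩: (-0.9529 + (-0.2852 + 0.103i))/(2√2) = (-0.4377 + 0.03642i)
|001⟩: (0.9529 - (-0.2852 + 0.103i))/(2√2) = (0.4377 - 0.03642i)
|010⟩: (0.9529 - (-0.2852 + 0.103i))/(2√2) = (0.4377 - 0.03642i)
|011⟩: (-0.9529 + (-0.2852 + 0.103i))/(2√2) = (-0.4377 + 0.03642i)
|100⟩: (-0.9529 - (-0.2852 + 0.103i))/(2√2) = (-0.2361 - 0.03642i)
|101⟩: (0.9529 + (-0.2852 + 0.103i))/(2√2) = (0.2361 + 0.03642i)
|110⟩: (0.9529 + (-0.2852 + 0.103i))/(2√2) = (0.2361 + 0.03642i)
|111⟩: (-0.9529 - (-0.2852 + 0.103i))/(2√2) = (-0.2361 - 0.03642i)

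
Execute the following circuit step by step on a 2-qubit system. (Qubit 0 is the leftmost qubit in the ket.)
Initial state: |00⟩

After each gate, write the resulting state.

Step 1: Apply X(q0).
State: |10⟩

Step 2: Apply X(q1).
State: |11⟩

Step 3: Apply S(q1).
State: i|11⟩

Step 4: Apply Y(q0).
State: |01⟩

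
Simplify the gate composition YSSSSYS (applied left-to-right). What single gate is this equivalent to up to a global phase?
S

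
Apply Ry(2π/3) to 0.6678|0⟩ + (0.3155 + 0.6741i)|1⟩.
(0.06067 - 0.5838i)|0⟩ + (0.7361 + 0.3371i)|1⟩

Ry(2π/3) = [[cos(θ/2), −sin(θ/2)], [sin(θ/2), cos(θ/2)]]; θ = 2π/3, cos(θ/2) ≈ 0.5, sin(θ/2) ≈ 0.866025.
With a = amp(|0⟩) = 0.6678 and b = amp(|1⟩) = (0.3155 + 0.6741i):
new amp(|0⟩) = (0.5)·a + (-0.866025)·b = (0.06067 - 0.5838i)
new amp(|1⟩) = (0.866025)·a + (0.5)·b = (0.7361 + 0.3371i)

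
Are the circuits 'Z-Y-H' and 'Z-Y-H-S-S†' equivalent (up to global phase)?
Yes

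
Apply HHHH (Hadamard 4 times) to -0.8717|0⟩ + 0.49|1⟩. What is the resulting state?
-0.8717|0⟩ + 0.49|1⟩

H² = I, so an even number of Hadamards cancels: H^4 = I and the state is unchanged.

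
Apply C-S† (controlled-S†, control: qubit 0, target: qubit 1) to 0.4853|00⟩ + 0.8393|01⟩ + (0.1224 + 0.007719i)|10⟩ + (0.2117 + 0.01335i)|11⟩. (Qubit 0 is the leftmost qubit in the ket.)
0.4853|00⟩ + 0.8393|01⟩ + (0.1224 + 0.007719i)|10⟩ + (0.01335 - 0.2117i)|11⟩

C-S† leaves the control-|0⟩ kets |00⟩, |01⟩ unchanged and applies S† to qubit 1 on the control-|1⟩ pair (|10⟩, |11⟩).
S† = [[1, 0], [0, -i]].
With a = amp(|10⟩) = (0.1224 + 0.007719i) and b = amp(|11⟩) = (0.2117 + 0.01335i):
new amp(|10⟩) = (1)·a = (0.1224 + 0.007719i)
new amp(|11⟩) = (-i)·b = (0.01335 - 0.2117i)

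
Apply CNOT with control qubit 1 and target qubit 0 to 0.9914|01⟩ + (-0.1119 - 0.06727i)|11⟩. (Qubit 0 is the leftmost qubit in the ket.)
(-0.1119 - 0.06727i)|01⟩ + 0.9914|11⟩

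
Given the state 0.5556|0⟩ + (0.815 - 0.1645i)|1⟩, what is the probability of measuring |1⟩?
0.6913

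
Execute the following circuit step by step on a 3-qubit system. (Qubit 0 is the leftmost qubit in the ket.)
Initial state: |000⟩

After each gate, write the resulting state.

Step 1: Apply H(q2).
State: 1/√2|000⟩ + 1/√2|001⟩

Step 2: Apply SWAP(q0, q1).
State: 1/√2|000⟩ + 1/√2|001⟩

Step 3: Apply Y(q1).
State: (1/√2)i|010⟩ + (1/√2)i|011⟩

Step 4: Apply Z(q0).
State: (1/√2)i|010⟩ + (1/√2)i|011⟩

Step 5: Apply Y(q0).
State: -1/√2|110⟩ - 1/√2|111⟩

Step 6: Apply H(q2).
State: -|110⟩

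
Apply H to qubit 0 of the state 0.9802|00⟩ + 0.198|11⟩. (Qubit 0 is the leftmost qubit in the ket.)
0.6931|00⟩ + 0.14|01⟩ + 0.6931|10⟩ - 0.14|11⟩

H on qubit 0 mixes each pair of kets that differ only in qubit 0: amplitudes (a, b) of (|…0…⟩, |…1…⟩) become ((a + b)/√2, (a − b)/√2). Kets absent from the input have amplitude 0.
(|00⟩, |10⟩): (a, b) = (0.9802, 0) → (0.6931, 0.6931)
(|01⟩, |11⟩): (a, b) = (0, 0.198) → (0.14, -0.14)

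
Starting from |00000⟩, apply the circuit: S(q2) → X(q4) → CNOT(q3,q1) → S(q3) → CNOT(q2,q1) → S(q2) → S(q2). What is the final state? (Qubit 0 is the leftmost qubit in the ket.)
|00001⟩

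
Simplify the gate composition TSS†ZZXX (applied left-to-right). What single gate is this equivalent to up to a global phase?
T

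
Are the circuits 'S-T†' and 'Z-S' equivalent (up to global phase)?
No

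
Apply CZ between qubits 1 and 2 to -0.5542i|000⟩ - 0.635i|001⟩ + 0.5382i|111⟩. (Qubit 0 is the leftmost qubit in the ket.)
-0.5542i|000⟩ - 0.635i|001⟩ - 0.5382i|111⟩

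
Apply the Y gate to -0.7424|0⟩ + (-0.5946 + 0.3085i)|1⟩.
(0.3085 + 0.5946i)|0⟩ - 0.7424i|1⟩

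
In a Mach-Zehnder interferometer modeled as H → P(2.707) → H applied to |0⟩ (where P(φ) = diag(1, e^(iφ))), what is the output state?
(0.04648 + 0.2105i)|0⟩ + (0.9535 - 0.2105i)|1⟩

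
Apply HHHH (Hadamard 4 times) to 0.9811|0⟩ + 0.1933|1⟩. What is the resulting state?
0.9811|0⟩ + 0.1933|1⟩

H² = I, so an even number of Hadamards cancels: H^4 = I and the state is unchanged.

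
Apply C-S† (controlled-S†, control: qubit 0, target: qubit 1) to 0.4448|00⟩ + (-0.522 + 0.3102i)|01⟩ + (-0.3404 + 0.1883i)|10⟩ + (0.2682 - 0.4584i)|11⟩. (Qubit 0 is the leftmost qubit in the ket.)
0.4448|00⟩ + (-0.522 + 0.3102i)|01⟩ + (-0.3404 + 0.1883i)|10⟩ + (-0.4584 - 0.2682i)|11⟩

C-S† leaves the control-|0⟩ kets |00⟩, |01⟩ unchanged and applies S† to qubit 1 on the control-|1⟩ pair (|10⟩, |11⟩).
S† = [[1, 0], [0, -i]].
With a = amp(|10⟩) = (-0.3404 + 0.1883i) and b = amp(|11⟩) = (0.2682 - 0.4584i):
new amp(|10⟩) = (1)·a = (-0.3404 + 0.1883i)
new amp(|11⟩) = (-i)·b = (-0.4584 - 0.2682i)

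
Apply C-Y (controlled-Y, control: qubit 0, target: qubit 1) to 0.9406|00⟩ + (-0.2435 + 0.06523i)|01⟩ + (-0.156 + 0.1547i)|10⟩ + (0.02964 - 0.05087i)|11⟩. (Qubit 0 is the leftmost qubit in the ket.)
0.9406|00⟩ + (-0.2435 + 0.06523i)|01⟩ + (-0.05087 - 0.02964i)|10⟩ + (-0.1547 - 0.156i)|11⟩

C-Y leaves the control-|0⟩ kets |00⟩, |01⟩ unchanged and applies Y to qubit 1 on the control-|1⟩ pair (|10⟩, |11⟩).
Y = [[0, -i], [i, 0]].
With a = amp(|10⟩) = (-0.156 + 0.1547i) and b = amp(|11⟩) = (0.02964 - 0.05087i):
new amp(|10⟩) = (-i)·b = (-0.05087 - 0.02964i)
new amp(|11⟩) = (i)·a = (-0.1547 - 0.156i)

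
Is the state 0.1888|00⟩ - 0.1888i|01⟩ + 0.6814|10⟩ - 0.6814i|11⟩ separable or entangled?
Separable

Writing the state as a|00⟩ + b|01⟩ + c|10⟩ + d|11⟩, it is a product state iff ad − bc = 0.
Here (a, b, c, d) = (0.1888, -0.1888i, 0.6814, -0.6814i): ad − bc = (0.1888)(-0.6814i) − (-0.1888i)(0.6814) = 0, so the state is separable.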